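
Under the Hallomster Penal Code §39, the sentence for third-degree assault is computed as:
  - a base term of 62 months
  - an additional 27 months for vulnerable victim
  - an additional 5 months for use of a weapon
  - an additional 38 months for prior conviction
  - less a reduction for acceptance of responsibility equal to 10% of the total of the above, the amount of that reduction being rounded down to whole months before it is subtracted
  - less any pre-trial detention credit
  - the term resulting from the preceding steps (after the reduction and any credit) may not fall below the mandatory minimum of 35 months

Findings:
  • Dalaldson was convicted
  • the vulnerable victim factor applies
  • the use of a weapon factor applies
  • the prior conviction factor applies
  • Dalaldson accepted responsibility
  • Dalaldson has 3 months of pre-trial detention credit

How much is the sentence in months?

116 months

Vulnerable victim enhancement: +27 months
Use of a weapon enhancement: +5 months
Prior conviction enhancement: +38 months
Adjusted term: 62 months + 27 months + 5 months + 38 months = 132 months
Acceptance of responsibility reduction: 10% of 132 months = 13 months (rounded down)
After reduction: 132 − 13 = 119 months
Less pre-trial detention credit: 119 months − 3 months = 116 months
Minimum 35 months: 116 months meets the minimum, no increase.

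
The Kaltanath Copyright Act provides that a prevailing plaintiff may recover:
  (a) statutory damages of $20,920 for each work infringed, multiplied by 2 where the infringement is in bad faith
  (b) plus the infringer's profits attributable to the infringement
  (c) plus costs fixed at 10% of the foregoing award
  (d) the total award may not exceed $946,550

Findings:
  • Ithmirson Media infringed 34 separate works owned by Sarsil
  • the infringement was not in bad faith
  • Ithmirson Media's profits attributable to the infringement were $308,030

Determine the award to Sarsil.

Statutory damages: 34 × $20,920 = $711,280
Infringement not in bad faith: no ×2 enhancement.
Combined award: $711,280 + $308,030 = $1,019,310
Costs: 10% of $1,019,310 = $101,931
Award plus costs: $1,019,310 + $101,931 = $1,121,241
Cap at $946,550: $1,121,241 exceeds the cap → $946,550

$946,550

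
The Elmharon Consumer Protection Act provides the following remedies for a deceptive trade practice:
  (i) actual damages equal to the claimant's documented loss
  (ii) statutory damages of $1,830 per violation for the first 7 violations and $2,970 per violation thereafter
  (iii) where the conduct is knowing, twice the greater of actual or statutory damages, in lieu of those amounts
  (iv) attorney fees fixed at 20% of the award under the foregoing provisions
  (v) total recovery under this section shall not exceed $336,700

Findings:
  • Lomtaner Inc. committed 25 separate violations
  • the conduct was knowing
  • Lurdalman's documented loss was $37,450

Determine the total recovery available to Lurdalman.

$159,048

First 7 violations: 7 × $1,830 = $12,810
Remaining violations: (25 − 7) × $2,970 = $53,460
Statutory damages: $12,810 + $53,460 = $66,270
Greater of actual damages ($37,450) or statutory damages ($66,270): $66,270
Doubled: 2 × $66,270 = $132,540
Attorney fees: 20% of $132,540 = $26,508
Total before cap: $132,540 + $26,508 = $159,048
Cap at $336,700: $159,048 is within the cap, no reduction.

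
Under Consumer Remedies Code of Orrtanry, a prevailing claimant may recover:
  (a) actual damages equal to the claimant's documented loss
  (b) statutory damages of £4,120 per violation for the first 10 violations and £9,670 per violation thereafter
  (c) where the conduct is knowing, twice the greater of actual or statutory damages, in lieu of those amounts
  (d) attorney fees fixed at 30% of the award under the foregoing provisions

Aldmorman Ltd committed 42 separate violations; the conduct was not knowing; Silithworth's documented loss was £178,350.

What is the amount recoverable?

£687,687

First 10 violations: 10 × £4,120 = £41,200
Remaining violations: (42 − 10) × £9,670 = £309,440
Statutory damages: £41,200 + £309,440 = £350,640
Conduct not knowing: the in-lieu enhancement does not apply.
Actual plus statutory damages: £178,350 + £350,640 = £528,990
Attorney fees: 30% of £528,990 = £158,697
Total recovery: £528,990 + £158,697 = £687,687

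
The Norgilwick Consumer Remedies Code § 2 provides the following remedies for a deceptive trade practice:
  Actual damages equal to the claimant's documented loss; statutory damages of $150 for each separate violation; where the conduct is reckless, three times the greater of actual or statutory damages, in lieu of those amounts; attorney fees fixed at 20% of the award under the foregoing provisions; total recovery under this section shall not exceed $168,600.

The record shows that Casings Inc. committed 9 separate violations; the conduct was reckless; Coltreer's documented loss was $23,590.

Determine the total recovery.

$84,924

Statutory damages: 9 × $150 = $1,350
Greater of actual damages ($23,590) or statutory damages ($1,350): $23,590
Trebled: 3 × $23,590 = $70,770
Attorney fees: 20% of $70,770 = $14,154
Total before cap: $70,770 + $14,154 = $84,924
Cap at $168,600: $84,924 is within the cap, no reduction.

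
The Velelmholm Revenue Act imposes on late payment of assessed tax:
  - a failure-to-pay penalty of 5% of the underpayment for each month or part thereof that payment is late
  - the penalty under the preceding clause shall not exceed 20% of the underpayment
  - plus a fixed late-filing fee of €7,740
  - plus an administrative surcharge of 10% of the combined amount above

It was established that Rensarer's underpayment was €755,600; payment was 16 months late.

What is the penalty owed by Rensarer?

Accrued rate: 5% × 16 = 80%, capped at 20% → 20%
Failure-to-pay penalty: 20% of €755,600 = €151,120
Penalty before surcharge: €151,120 + €7,740 = €158,860
Administrative surcharge: 10% of €158,860 = €15,886
Total penalty: €158,860 + €15,886 = €174,746

€174,746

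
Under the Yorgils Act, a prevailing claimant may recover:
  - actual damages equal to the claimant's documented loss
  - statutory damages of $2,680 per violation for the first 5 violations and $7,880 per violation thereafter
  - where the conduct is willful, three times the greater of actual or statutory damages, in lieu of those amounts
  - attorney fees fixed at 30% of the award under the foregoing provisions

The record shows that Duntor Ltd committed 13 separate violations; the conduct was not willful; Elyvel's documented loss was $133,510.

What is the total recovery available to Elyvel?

Total recovery: $272,935

First 5 violations: 5 × $2,680 = $13,400
Remaining violations: (13 − 5) × $7,880 = $63,040
Statutory damages: $13,400 + $63,040 = $76,440
Conduct not willful: the in-lieu enhancement does not apply.
Actual plus statutory damages: $133,510 + $76,440 = $209,950
Attorney fees: 30% of $209,950 = $62,985
Total recovery: $209,950 + $62,985 = $272,935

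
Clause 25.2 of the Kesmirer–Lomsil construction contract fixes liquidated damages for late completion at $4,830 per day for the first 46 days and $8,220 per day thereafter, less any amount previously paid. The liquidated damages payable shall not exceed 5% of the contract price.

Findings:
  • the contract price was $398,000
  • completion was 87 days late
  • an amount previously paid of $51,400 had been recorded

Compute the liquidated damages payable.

First 46 days: 46 × $4,830 = $222,180
Remaining days: (87 − 46) × $8,220 = $337,020
Accrued per-day damages: $222,180 + $337,020 = $559,200
Less amount previously paid: $559,200 − $51,400 = $507,800
Cap: 5% of $398,000 = $19,900
Cap at $19,900: $507,800 exceeds the cap → $19,900

$19,900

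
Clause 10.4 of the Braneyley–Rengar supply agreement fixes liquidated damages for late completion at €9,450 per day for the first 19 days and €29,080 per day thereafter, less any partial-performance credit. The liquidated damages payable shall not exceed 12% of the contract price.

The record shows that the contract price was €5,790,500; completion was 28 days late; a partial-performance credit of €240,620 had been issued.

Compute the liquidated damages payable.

€200,650

First 19 days: 19 × €9,450 = €179,550
Remaining days: (28 − 19) × €29,080 = €261,720
Accrued per-day damages: €179,550 + €261,720 = €441,270
Less partial-performance credit: €441,270 − €240,620 = €200,650
Cap: 12% of €5,790,500 = €694,860
Cap at €694,860: €200,650 is within the cap, no reduction.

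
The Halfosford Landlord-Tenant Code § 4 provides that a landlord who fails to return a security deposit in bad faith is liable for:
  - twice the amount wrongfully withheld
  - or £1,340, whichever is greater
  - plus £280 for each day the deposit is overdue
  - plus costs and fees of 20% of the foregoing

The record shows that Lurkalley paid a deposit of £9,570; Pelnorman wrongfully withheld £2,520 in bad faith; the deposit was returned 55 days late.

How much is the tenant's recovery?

Doubled: 2 × £2,520 = £5,040
Minimum £1,340: £5,040 meets the minimum, no increase.
Late-return penalty: 55 × £280 = £15,400
Damages plus late penalty: £5,040 + £15,400 = £20,440
Costs and fees: 20% of £20,440 = £4,088
Total recovery: £20,440 + £4,088 = £24,528

£24,528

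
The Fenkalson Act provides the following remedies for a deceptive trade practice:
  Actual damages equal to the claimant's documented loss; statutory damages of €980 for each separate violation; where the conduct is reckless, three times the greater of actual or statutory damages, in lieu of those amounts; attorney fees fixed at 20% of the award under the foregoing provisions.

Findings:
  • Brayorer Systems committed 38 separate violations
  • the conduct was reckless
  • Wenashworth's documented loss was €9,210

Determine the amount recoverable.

Total recovery: €134,064

Statutory damages: 38 × €980 = €37,240
Greater of actual damages (€9,210) or statutory damages (€37,240): €37,240
Trebled: 3 × €37,240 = €111,720
Attorney fees: 20% of €111,720 = €22,344
Total recovery: €111,720 + €22,344 = €134,064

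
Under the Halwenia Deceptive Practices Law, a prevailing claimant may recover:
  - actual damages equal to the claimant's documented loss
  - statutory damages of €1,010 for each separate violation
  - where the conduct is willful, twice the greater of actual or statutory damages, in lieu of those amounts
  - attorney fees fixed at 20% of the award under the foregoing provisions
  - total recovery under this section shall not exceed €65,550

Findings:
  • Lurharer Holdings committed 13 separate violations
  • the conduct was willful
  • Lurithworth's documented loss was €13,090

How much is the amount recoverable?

€31,512

Statutory damages: 13 × €1,010 = €13,130
Greater of actual damages (€13,090) or statutory damages (€13,130): €13,130
Doubled: 2 × €13,130 = €26,260
Attorney fees: 20% of €26,260 = €5,252
Total before cap: €26,260 + €5,252 = €31,512
Cap at €65,550: €31,512 is within the cap, no reduction.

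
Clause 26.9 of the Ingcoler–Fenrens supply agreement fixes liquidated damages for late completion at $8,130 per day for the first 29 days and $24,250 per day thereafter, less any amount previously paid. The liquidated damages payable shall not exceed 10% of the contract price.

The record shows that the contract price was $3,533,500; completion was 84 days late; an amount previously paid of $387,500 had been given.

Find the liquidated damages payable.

First 29 days: 29 × $8,130 = $235,770
Remaining days: (84 − 29) × $24,250 = $1,333,750
Accrued per-day damages: $235,770 + $1,333,750 = $1,569,520
Less amount previously paid: $1,569,520 − $387,500 = $1,182,020
Cap: 10% of $3,533,500 = $353,350
Cap at $353,350: $1,182,020 exceeds the cap → $353,350

Liquidated damages: $353,350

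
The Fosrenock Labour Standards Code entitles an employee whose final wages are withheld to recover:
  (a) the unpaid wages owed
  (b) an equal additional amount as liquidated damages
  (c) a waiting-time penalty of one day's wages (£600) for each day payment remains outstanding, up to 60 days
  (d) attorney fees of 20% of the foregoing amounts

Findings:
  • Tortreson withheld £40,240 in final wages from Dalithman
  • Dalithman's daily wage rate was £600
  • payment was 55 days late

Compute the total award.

£136,176

Liquidated damages (equal amount): £40,240
Penalty days: min(55, 60) = 55
Waiting-time penalty: 55 × £600 = £33,000
Subtotal: £40,240 + £40,240 + £33,000 = £113,480
Attorney fees: 20% of £113,480 = £22,696
Total award: £113,480 + £22,696 = £136,176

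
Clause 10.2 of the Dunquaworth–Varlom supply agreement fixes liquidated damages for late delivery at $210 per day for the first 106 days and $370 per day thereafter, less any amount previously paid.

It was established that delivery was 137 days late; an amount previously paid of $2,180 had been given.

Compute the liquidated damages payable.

$31,550

First 106 days: 106 × $210 = $22,260
Remaining days: (137 − 106) × $370 = $11,470
Accrued per-day damages: $22,260 + $11,470 = $33,730
Less amount previously paid: $33,730 − $2,180 = $31,550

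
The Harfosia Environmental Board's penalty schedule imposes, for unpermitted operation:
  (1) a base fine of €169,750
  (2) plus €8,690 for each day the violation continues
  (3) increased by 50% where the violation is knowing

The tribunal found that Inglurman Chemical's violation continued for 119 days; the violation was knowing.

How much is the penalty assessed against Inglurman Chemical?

Per-day component: 119 × €8,690 = €1,034,110
Base plus per-day: €169,750 + €1,034,110 = €1,203,860
Enhancement: 50% of €1,203,860 = €601,930
Enhanced fine: €1,203,860 + €601,930 = €1,805,790

€1,805,790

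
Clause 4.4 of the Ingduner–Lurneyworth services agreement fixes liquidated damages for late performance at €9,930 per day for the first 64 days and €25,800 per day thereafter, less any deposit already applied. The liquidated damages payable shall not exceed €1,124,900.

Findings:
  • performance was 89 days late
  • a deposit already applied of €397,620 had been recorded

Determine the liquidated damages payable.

First 64 days: 64 × €9,930 = €635,520
Remaining days: (89 − 64) × €25,800 = €645,000
Accrued per-day damages: €635,520 + €645,000 = €1,280,520
Less deposit already applied: €1,280,520 − €397,620 = €882,900
Cap at €1,124,900: €882,900 is within the cap, no reduction.

Liquidated damages: €882,900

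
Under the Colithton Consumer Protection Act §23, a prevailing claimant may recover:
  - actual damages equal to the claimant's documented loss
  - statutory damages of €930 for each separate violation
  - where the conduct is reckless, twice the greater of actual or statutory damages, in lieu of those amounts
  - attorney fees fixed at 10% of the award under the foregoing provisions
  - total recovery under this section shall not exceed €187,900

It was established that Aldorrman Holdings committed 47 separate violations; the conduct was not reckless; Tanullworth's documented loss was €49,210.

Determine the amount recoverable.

€102,212

Statutory damages: 47 × €930 = €43,710
Conduct not reckless: the in-lieu enhancement does not apply.
Actual plus statutory damages: €49,210 + €43,710 = €92,920
Attorney fees: 10% of €92,920 = €9,292
Total before cap: €92,920 + €9,292 = €102,212
Cap at €187,900: €102,212 is within the cap, no reduction.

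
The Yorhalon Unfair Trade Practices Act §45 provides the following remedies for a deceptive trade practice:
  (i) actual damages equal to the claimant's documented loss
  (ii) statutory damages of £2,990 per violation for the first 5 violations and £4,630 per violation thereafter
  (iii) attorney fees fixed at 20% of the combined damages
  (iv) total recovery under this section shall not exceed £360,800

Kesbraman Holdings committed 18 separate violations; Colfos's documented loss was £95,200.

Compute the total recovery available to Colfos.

£204,408

First 5 violations: 5 × £2,990 = £14,950
Remaining violations: (18 − 5) × £4,630 = £60,190
Statutory damages: £14,950 + £60,190 = £75,140
Combined damages: £95,200 + £75,140 = £170,340
Attorney fees: 20% of £170,340 = £34,068
Total before cap: £170,340 + £34,068 = £204,408
Cap at £360,800: £204,408 is within the cap, no reduction.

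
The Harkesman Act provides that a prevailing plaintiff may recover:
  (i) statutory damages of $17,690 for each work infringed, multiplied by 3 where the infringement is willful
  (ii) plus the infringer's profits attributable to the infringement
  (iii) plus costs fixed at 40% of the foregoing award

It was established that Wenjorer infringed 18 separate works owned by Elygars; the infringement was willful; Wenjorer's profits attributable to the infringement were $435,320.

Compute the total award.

$1,946,812

Statutory damages: 18 × $17,690 = $318,420
Trebled: 3 × $318,420 = $955,260
Combined award: $955,260 + $435,320 = $1,390,580
Costs: 40% of $1,390,580 = $556,232
Award plus costs: $1,390,580 + $556,232 = $1,946,812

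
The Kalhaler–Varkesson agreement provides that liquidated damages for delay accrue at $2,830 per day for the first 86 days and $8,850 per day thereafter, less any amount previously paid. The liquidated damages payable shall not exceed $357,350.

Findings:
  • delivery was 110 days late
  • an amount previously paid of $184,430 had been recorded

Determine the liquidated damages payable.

First 86 days: 86 × $2,830 = $243,380
Remaining days: (110 − 86) × $8,850 = $212,400
Accrued per-day damages: $243,380 + $212,400 = $455,780
Less amount previously paid: $455,780 − $184,430 = $271,350
Cap at $357,350: $271,350 is within the cap, no reduction.

$271,350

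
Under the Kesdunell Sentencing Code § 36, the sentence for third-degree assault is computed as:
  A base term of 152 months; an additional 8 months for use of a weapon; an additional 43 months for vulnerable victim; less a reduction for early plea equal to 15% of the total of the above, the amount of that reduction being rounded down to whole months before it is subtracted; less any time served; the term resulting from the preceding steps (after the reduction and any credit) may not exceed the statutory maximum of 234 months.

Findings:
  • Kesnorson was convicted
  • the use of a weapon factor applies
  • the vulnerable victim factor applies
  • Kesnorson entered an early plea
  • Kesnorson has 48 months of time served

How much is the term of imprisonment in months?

125 months

Use of a weapon enhancement: +8 months
Vulnerable victim enhancement: +43 months
Adjusted term: 152 months + 8 months + 43 months = 203 months
Early plea reduction: 15% of 203 months = 30 months (rounded down)
After reduction: 203 − 30 = 173 months
Less time served: 173 months − 48 months = 125 months
Cap at 234 months: 125 months is within the cap, no reduction.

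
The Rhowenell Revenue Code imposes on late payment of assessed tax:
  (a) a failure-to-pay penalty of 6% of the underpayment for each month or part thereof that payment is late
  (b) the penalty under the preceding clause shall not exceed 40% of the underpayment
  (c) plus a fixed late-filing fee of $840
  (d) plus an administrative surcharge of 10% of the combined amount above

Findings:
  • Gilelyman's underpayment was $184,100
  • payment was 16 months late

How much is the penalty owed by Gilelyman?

$81,928

Accrued rate: 6% × 16 = 96%, capped at 40% → 40%
Failure-to-pay penalty: 40% of $184,100 = $73,640
Penalty before surcharge: $73,640 + $840 = $74,480
Administrative surcharge: 10% of $74,480 = $7,448
Total penalty: $74,480 + $7,448 = $81,928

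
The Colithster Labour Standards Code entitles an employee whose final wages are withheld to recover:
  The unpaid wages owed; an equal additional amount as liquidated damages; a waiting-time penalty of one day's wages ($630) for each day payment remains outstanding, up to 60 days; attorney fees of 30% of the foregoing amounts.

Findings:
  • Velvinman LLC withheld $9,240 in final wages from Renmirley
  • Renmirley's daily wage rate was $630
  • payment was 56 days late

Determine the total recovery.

$69,888

Liquidated damages (equal amount): $9,240
Penalty days: min(56, 60) = 56
Waiting-time penalty: 56 × $630 = $35,280
Subtotal: $9,240 + $9,240 + $35,280 = $53,760
Attorney fees: 30% of $53,760 = $16,128
Total award: $53,760 + $16,128 = $69,888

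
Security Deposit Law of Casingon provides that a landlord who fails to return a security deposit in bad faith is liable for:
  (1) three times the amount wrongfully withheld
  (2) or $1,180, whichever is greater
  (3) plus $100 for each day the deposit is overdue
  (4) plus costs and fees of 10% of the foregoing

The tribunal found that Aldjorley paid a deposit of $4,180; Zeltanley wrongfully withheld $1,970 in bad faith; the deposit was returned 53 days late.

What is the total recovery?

$12,331

Trebled: 3 × $1,970 = $5,910
Minimum $1,180: $5,910 meets the minimum, no increase.
Late-return penalty: 53 × $100 = $5,300
Damages plus late penalty: $5,910 + $5,300 = $11,210
Costs and fees: 10% of $11,210 = $1,121
Total recovery: $11,210 + $1,121 = $12,331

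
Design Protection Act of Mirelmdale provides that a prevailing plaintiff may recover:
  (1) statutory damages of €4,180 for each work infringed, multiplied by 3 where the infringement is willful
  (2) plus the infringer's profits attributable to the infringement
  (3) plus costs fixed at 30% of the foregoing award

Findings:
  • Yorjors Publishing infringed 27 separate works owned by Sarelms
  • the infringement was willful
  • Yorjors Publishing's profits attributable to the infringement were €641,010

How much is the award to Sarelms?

Statutory damages: 27 × €4,180 = €112,860
Trebled: 3 × €112,860 = €338,580
Combined award: €338,580 + €641,010 = €979,590
Costs: 30% of €979,590 = €293,877
Award plus costs: €979,590 + €293,877 = €1,273,467

Award: €1,273,467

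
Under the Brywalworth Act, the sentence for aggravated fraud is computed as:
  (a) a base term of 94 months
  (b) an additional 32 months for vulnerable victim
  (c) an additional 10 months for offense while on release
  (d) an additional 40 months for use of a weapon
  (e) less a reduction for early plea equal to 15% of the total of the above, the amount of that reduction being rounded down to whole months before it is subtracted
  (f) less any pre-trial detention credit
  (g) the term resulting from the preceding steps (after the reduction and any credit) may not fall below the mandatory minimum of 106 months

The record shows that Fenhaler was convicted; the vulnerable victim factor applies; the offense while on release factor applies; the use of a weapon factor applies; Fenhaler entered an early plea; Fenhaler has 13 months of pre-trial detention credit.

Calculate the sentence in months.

137 months

Vulnerable victim enhancement: +32 months
Offense while on release enhancement: +10 months
Use of a weapon enhancement: +40 months
Adjusted term: 94 months + 32 months + 10 months + 40 months = 176 months
Early plea reduction: 15% of 176 months = 26 months (rounded down)
After reduction: 176 − 26 = 150 months
Less pre-trial detention credit: 150 months − 13 months = 137 months
Minimum 106 months: 137 months meets the minimum, no increase.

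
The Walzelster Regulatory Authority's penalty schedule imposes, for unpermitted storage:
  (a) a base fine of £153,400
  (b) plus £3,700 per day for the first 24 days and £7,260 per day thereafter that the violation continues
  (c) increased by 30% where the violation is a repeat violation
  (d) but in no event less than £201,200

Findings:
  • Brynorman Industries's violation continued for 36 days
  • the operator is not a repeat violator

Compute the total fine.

First 24 days: 24 × £3,700 = £88,800
Remaining days: (36 − 24) × £7,260 = £87,120
Per-day component: £88,800 + £87,120 = £175,920
Base plus per-day: £153,400 + £175,920 = £329,320
The operator is not a repeat violator: no 30% increase.
Minimum £201,200: £329,320 meets the minimum, no increase.

Civil penalty: £329,320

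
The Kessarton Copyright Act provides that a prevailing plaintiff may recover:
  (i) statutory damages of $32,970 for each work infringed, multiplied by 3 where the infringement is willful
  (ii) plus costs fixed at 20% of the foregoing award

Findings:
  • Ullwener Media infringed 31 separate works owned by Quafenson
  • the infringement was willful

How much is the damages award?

$3,679,452

Statutory damages: 31 × $32,970 = $1,022,070
Trebled: 3 × $1,022,070 = $3,066,210
Costs: 20% of $3,066,210 = $613,242
Award plus costs: $3,066,210 + $613,242 = $3,679,452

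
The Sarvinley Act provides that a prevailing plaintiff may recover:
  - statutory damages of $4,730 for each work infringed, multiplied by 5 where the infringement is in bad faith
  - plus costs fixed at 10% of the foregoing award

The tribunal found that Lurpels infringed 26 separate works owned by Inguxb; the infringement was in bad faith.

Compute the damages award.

Statutory damages: 26 × $4,730 = $122,980
Multiplied by 5: 5 × $122,980 = $614,900
Costs: 10% of $614,900 = $61,490
Award plus costs: $614,900 + $61,490 = $676,390

Award: $676,390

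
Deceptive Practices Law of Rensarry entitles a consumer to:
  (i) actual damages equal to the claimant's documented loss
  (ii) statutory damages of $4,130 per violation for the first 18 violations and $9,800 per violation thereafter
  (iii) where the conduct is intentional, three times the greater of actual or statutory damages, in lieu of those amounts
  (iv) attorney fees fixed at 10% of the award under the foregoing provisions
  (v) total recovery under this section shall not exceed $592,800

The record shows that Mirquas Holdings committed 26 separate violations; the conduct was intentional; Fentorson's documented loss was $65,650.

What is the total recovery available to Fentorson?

First 18 violations: 18 × $4,130 = $74,340
Remaining violations: (26 − 18) × $9,800 = $78,400
Statutory damages: $74,340 + $78,400 = $152,740
Greater of actual damages ($65,650) or statutory damages ($152,740): $152,740
Trebled: 3 × $152,740 = $458,220
Attorney fees: 10% of $458,220 = $45,822
Total before cap: $458,220 + $45,822 = $504,042
Cap at $592,800: $504,042 is within the cap, no reduction.

$504,042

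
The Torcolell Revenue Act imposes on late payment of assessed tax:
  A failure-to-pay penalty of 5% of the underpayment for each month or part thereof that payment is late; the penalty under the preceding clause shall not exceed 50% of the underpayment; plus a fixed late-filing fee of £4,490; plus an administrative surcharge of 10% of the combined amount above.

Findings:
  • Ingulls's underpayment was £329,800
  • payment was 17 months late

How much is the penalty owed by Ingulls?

Accrued rate: 5% × 17 = 85%, capped at 50% → 50%
Failure-to-pay penalty: 50% of £329,800 = £164,900
Penalty before surcharge: £164,900 + £4,490 = £169,390
Administrative surcharge: 10% of £169,390 = £16,939
Total penalty: £169,390 + £16,939 = £186,329

£186,329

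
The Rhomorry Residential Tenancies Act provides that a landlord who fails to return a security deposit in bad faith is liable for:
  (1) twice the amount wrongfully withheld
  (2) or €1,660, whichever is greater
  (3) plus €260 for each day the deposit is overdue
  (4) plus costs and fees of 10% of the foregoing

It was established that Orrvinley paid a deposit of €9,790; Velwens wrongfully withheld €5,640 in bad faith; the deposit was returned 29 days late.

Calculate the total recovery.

Doubled: 2 × €5,640 = €11,280
Minimum €1,660: €11,280 meets the minimum, no increase.
Late-return penalty: 29 × €260 = €7,540
Damages plus late penalty: €11,280 + €7,540 = €18,820
Costs and fees: 10% of €18,820 = €1,882
Total recovery: €18,820 + €1,882 = €20,702

Recovery: €20,702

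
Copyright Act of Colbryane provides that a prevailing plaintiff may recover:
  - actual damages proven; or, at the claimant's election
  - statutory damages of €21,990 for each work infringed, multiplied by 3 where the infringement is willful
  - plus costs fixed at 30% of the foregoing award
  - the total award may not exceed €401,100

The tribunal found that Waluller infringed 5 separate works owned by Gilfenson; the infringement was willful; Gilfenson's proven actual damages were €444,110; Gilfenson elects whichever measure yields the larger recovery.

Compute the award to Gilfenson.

Statutory damages: 5 × €21,990 = €109,950
Trebled: 3 × €109,950 = €329,850
Greater of actual damages (€444,110) or enhanced statutory damages (€329,850): €444,110
Costs: 30% of €444,110 = €133,233
Award plus costs: €444,110 + €133,233 = €577,343
Cap at €401,100: €577,343 exceeds the cap → €401,100

€401,100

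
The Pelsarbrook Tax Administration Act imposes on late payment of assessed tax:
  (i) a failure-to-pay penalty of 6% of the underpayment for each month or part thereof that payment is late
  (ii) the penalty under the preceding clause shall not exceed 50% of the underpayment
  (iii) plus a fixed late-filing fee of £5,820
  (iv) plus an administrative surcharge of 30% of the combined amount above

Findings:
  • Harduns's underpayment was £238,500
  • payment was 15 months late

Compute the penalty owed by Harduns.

£162,591

Accrued rate: 6% × 15 = 90%, capped at 50% → 50%
Failure-to-pay penalty: 50% of £238,500 = £119,250
Penalty before surcharge: £119,250 + £5,820 = £125,070
Administrative surcharge: 30% of £125,070 = £37,521
Total penalty: £125,070 + £37,521 = £162,591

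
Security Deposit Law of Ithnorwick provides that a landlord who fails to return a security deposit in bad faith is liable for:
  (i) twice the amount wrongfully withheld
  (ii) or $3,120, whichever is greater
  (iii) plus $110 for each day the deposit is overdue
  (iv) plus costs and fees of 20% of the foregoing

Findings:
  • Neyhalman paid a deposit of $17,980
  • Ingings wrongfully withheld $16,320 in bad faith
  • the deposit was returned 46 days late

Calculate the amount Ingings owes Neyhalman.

Doubled: 2 × $16,320 = $32,640
Minimum $3,120: $32,640 meets the minimum, no increase.
Late-return penalty: 46 × $110 = $5,060
Damages plus late penalty: $32,640 + $5,060 = $37,700
Costs and fees: 20% of $37,700 = $7,540
Total recovery: $37,700 + $7,540 = $45,240

$45,240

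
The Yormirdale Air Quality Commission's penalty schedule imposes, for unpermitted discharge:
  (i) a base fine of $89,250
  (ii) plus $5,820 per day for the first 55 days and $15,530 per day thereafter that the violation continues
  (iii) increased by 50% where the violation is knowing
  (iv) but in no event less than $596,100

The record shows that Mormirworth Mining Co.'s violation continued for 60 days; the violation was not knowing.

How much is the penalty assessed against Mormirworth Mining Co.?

$596,100

First 55 days: 55 × $5,820 = $320,100
Remaining days: (60 − 55) × $15,530 = $77,650
Per-day component: $320,100 + $77,650 = $397,750
Base plus per-day: $89,250 + $397,750 = $487,000
The violation was not knowing: no 50% increase.
Minimum $596,100: $487,000 is below the minimum → $596,100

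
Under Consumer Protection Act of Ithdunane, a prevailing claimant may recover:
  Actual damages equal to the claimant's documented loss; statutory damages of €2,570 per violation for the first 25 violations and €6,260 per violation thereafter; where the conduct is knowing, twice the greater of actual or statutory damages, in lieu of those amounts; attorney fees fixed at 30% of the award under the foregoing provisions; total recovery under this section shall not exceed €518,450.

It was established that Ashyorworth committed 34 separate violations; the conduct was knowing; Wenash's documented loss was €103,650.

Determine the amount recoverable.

€313,534

First 25 violations: 25 × €2,570 = €64,250
Remaining violations: (34 − 25) × €6,260 = €56,340
Statutory damages: €64,250 + €56,340 = €120,590
Greater of actual damages (€103,650) or statutory damages (€120,590): €120,590
Doubled: 2 × €120,590 = €241,180
Attorney fees: 30% of €241,180 = €72,354
Total before cap: €241,180 + €72,354 = €313,534
Cap at €518,450: €313,534 is within the cap, no reduction.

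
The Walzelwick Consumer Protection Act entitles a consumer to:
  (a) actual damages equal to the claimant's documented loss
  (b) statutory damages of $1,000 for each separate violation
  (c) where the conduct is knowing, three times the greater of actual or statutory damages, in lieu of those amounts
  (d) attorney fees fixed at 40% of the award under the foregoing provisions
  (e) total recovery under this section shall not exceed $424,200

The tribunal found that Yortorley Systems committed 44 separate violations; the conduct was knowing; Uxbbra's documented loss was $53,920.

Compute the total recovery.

Total recovery: $226,464

Statutory damages: 44 × $1,000 = $44,000
Greater of actual damages ($53,920) or statutory damages ($44,000): $53,920
Trebled: 3 × $53,920 = $161,760
Attorney fees: 40% of $161,760 = $64,704
Total before cap: $161,760 + $64,704 = $226,464
Cap at $424,200: $226,464 is within the cap, no reduction.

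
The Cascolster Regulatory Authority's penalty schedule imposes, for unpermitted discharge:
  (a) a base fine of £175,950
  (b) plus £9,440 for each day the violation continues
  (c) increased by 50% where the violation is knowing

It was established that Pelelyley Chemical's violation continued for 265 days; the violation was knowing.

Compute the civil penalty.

£4,016,325

Per-day component: 265 × £9,440 = £2,501,600
Base plus per-day: £175,950 + £2,501,600 = £2,677,550
Enhancement: 50% of £2,677,550 = £1,338,775
Enhanced fine: £2,677,550 + £1,338,775 = £4,016,325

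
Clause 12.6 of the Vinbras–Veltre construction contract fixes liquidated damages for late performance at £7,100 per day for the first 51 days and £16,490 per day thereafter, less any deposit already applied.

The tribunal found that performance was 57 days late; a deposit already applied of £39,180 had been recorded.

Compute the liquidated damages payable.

First 51 days: 51 × £7,100 = £362,100
Remaining days: (57 − 51) × £16,490 = £98,940
Accrued per-day damages: £362,100 + £98,940 = £461,040
Less deposit already applied: £461,040 − £39,180 = £421,860

£421,860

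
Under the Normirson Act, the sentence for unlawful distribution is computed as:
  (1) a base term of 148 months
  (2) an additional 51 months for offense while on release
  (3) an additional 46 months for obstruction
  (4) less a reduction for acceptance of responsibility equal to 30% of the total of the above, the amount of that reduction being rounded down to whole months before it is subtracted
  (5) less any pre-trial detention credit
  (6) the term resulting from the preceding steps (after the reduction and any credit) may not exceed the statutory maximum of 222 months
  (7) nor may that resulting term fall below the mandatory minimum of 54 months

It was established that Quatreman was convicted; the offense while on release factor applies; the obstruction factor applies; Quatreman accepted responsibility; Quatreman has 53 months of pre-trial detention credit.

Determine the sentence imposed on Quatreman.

Offense while on release enhancement: +51 months
Obstruction enhancement: +46 months
Adjusted term: 148 months + 51 months + 46 months = 245 months
Acceptance of responsibility reduction: 30% of 245 months = 73 months (rounded down)
After reduction: 245 − 73 = 172 months
Less pre-trial detention credit: 172 months − 53 months = 119 months
Cap at 222 months: 119 months is within the cap, no reduction.
Minimum 54 months: 119 months meets the minimum, no increase.

Sentence: 119 months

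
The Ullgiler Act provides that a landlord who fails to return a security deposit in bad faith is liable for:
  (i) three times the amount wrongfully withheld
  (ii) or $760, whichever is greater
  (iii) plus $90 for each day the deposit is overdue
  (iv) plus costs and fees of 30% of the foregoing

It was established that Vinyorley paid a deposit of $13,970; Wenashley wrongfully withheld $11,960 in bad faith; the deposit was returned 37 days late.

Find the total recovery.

Trebled: 3 × $11,960 = $35,880
Minimum $760: $35,880 meets the minimum, no increase.
Late-return penalty: 37 × $90 = $3,330
Damages plus late penalty: $35,880 + $3,330 = $39,210
Costs and fees: 30% of $39,210 = $11,763
Total recovery: $39,210 + $11,763 = $50,973

$50,973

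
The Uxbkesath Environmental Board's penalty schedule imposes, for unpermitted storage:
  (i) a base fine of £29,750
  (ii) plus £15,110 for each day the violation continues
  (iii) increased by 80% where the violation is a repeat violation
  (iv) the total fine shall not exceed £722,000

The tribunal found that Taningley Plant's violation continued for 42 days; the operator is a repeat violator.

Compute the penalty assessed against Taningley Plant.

Per-day component: 42 × £15,110 = £634,620
Base plus per-day: £29,750 + £634,620 = £664,370
Enhancement: 80% of £664,370 = £531,496
Enhanced fine: £664,370 + £531,496 = £1,195,866
Cap at £722,000: £1,195,866 exceeds the cap → £722,000

Civil penalty: £722,000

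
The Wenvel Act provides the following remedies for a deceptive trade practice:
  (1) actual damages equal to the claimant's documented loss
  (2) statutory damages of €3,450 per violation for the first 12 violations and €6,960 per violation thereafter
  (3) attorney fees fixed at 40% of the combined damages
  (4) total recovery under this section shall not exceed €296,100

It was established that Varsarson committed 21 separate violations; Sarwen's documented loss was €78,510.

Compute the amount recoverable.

First 12 violations: 12 × €3,450 = €41,400
Remaining violations: (21 − 12) × €6,960 = €62,640
Statutory damages: €41,400 + €62,640 = €104,040
Combined damages: €78,510 + €104,040 = €182,550
Attorney fees: 40% of €182,550 = €73,020
Total before cap: €182,550 + €73,020 = €255,570
Cap at €296,100: €255,570 is within the cap, no reduction.

Total recovery: €255,570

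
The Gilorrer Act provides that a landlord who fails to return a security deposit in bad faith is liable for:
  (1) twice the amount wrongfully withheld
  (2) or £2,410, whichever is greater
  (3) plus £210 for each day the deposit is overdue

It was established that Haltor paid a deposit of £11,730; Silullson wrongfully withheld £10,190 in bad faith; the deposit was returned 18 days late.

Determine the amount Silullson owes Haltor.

£24,160

Doubled: 2 × £10,190 = £20,380
Minimum £2,410: £20,380 meets the minimum, no increase.
Late-return penalty: 18 × £210 = £3,780
Damages plus late penalty: £20,380 + £3,780 = £24,160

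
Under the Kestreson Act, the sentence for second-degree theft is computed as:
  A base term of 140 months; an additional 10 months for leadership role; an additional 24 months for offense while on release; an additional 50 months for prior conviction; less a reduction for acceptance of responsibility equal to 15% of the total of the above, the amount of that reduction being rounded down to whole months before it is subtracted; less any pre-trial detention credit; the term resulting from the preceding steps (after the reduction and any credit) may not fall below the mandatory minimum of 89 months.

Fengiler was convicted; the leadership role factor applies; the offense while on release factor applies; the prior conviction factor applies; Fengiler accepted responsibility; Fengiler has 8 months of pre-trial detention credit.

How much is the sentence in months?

Leadership role enhancement: +10 months
Offense while on release enhancement: +24 months
Prior conviction enhancement: +50 months
Adjusted term: 140 months + 10 months + 24 months + 50 months = 224 months
Acceptance of responsibility reduction: 15% of 224 months = 33 months (rounded down)
After reduction: 224 − 33 = 191 months
Less pre-trial detention credit: 191 months − 8 months = 183 months
Minimum 89 months: 183 months meets the minimum, no increase.

183 months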